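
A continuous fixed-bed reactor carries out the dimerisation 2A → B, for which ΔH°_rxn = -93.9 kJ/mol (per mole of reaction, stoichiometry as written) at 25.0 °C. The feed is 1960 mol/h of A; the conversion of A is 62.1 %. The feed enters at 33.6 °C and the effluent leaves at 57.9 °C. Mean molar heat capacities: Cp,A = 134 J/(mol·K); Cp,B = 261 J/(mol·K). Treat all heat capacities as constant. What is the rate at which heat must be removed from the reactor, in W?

Q_out = 14100 W

Extent of reaction ξ = 0.621 × 1960 / 2 = 608.58 mol/h
Reaction term: ξ·ΔH°_rxn = 608.58 × -93.9 = -57146 kJ/h
Sensible, feed 33.6→25 °C: -2258.7 kJ/h
Outlet flows (mol/h): A 742.84, B 608.58
Sensible, products 25→57.9 °C: 8500.7 kJ/h
Q = ΔH = -50904 kJ/h = -14.14 kW
Heat removed = 14140 W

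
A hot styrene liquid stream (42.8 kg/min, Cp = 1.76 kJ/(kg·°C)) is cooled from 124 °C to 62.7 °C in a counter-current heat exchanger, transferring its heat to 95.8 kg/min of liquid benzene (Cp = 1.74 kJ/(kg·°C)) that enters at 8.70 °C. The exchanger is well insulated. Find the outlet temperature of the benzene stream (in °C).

T_c,out = 36.4 °C

Heat released by hot stream: Q = 42.8 × 1.76 × (124 − 62.7) = 4617.6 kJ/min
Energy balance on cold side (adiabatic exchanger): Q = ṁ_c·Cp_c·(T_c,out − T_c,in)
T_c,out = 8.70 + 4617.6/(95.8 × 1.74) = 36.401 °C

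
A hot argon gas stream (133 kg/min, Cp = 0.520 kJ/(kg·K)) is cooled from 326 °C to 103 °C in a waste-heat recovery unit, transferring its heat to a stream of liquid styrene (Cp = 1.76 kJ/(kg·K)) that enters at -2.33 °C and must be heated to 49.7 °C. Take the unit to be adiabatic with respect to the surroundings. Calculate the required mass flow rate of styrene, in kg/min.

ṁ_c = 168 kg/min

Heat released by hot stream: Q = 133 × 0.520 × (326 − 103) = 15423 kJ/min
Energy balance on cold side (adiabatic exchanger): Q = ṁ_c·Cp_c·(T_c,out − T_c,in)
ṁ_c = 15423 / [1.76 × (49.7 − -2.33)] = 168.42 kg/min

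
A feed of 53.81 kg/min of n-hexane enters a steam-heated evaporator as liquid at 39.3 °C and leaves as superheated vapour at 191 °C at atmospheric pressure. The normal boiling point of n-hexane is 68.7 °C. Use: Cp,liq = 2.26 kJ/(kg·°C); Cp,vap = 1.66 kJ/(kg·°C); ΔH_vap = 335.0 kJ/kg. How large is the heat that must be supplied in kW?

liquid 39.3→68.7 °C: 66.444 kJ/kg
vaporisation at 68.7 °C: 335 kJ/kg
vapour 68.7→191 °C: 203.02 kJ/kg
Δh = 66.444 + 335 + 203.02 = 604.46 kJ/kg
Q = ṁ·Δh = 53.81 kg/min × 604.46 kJ/kg = 32526 kJ/min
|Q| = 542.1 kW

Q = 542 kW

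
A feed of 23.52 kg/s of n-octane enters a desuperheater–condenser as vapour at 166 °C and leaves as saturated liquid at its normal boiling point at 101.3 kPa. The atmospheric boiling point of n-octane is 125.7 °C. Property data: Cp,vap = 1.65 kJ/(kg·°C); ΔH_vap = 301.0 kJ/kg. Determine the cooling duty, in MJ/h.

vapour 166→125.7 °C: -66.495 kJ/kg
condensation at 125.7 °C: -301 kJ/kg
Δh = -66.495 + -301 = -367.5 kJ/kg
Q = ṁ·Δh = 23.52 kg/s × -367.5 kJ/kg = -8643.5 kJ/s
|Q| = 8643.5 kW = 31117 MJ/h

Q_c = 31100 MJ/h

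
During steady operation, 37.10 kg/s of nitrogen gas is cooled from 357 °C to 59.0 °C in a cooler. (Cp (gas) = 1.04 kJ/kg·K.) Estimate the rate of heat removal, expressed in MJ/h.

Q_c = 41400 MJ/h

Q = ṁ·Cp·ΔT = 37.10 × 1.04 × (59.0 − 357) = -11498 kJ/s
Cooling duty = 41393 MJ/h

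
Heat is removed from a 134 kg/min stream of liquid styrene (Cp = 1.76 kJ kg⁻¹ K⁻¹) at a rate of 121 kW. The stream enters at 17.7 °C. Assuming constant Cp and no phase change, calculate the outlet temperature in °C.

T_out = -13.1 °C

Q = 121 kW = 7260 kJ/min
ΔT = Q/(ṁ·Cp) = 7260/(134×1.76) = 30.784 K
T_out = 17.7 − 30.784 = -13.084 °C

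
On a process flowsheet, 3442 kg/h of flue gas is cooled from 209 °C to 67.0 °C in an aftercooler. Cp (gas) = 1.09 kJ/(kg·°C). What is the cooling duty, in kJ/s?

Q = ṁ·Cp·ΔT = 3442 × 1.09 × (67.0 − 209) = -532750 kJ/h
Converting: 532750 / 3600 s = 147.99 kW

Q_c = 148 kJ/s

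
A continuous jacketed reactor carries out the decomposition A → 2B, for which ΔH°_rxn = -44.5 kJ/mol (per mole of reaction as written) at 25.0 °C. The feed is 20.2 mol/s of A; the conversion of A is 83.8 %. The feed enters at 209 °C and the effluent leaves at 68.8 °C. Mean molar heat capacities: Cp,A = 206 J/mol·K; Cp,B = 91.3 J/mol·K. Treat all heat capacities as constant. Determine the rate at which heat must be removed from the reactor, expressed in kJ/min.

Q_out = 81200 kJ/min

Extent of reaction ξ = 0.838 × 20.2 = 16.928 mol/s
Reaction term: ξ·ΔH°_rxn = 16.928 × -44.5 = -753.28 kJ/s
Sensible, feed 209→25 °C: -765.66 kJ/s
Outlet flows (mol/s): A 3.2724, B 33.855
Sensible, products 25→68.8 °C: 164.91 kJ/s
Q = ΔH = -1354 kJ/s = -1354 kW
Heat removed = 81242 kJ/min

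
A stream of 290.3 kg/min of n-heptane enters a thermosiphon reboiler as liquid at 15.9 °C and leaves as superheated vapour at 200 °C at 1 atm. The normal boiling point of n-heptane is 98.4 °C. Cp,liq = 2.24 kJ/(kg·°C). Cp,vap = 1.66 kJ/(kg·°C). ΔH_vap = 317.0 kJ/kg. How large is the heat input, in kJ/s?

Q = 3240 kJ/s

liquid 15.9→98.4 °C: 184.8 kJ/kg
vaporisation at 98.4 °C: 317 kJ/kg
vapour 98.4→200 °C: 168.66 kJ/kg
Δh = 184.8 + 317 + 168.66 = 670.46 kJ/kg
Q = ṁ·Δh = 290.3 kg/min × 670.46 kJ/kg = 194630 kJ/min
|Q| = 3243.9 kW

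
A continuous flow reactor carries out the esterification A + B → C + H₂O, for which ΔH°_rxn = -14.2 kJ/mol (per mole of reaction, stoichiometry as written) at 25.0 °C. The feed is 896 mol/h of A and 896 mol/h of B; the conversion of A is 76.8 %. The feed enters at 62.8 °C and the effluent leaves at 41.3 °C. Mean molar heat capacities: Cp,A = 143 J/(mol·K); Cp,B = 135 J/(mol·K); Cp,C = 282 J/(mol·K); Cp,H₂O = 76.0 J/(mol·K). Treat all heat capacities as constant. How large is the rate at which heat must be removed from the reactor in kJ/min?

Q_out = 237 kJ/min

Extent of reaction ξ = 0.768 × 896 = 688.13 mol/h
Reaction term: ξ·ΔH°_rxn = 688.13 × -14.2 = -9771.4 kJ/h
Sensible, feed 62.8→25 °C: -9415.5 kJ/h
Outlet flows (mol/h): A 207.87, B 207.87, C 688.13, H₂O 688.13
Sensible, products 25→41.3 °C: 4957.5 kJ/h
Q = ΔH = -14229 kJ/h = -3.9526 kW
Heat removed = 237.16 kJ/min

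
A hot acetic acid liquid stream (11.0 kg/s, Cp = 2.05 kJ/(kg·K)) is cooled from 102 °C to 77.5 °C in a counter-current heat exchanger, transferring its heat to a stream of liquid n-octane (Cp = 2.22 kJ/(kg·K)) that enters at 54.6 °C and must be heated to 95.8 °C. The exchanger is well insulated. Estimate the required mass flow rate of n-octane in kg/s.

Heat released by hot stream: Q = 11.0 × 2.05 × (102 − 77.5) = 552.47 kJ/s
Energy balance on cold side (adiabatic exchanger): Q = ṁ_c·Cp_c·(T_c,out − T_c,in)
ṁ_c = 552.47 / [2.22 × (95.8 − 54.6)] = 6.0404 kg/s

ṁ_c = 6.04 kg/s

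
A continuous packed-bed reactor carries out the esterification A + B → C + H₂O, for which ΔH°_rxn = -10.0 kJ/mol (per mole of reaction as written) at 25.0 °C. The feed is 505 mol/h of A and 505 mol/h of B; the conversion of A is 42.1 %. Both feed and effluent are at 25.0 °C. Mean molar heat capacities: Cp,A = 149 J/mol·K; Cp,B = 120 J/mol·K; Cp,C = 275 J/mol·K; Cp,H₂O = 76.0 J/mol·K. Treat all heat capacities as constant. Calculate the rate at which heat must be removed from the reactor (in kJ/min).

Extent of reaction ξ = 0.421 × 505 = 212.6 mol/h
Reaction term: ξ·ΔH°_rxn = 212.6 × -10.0 = -2126 kJ/h
Q = ΔH = -2126 kJ/h = -0.59057 kW
Heat removed = 35.434 kJ/min

Q_out = 35.4 kJ/min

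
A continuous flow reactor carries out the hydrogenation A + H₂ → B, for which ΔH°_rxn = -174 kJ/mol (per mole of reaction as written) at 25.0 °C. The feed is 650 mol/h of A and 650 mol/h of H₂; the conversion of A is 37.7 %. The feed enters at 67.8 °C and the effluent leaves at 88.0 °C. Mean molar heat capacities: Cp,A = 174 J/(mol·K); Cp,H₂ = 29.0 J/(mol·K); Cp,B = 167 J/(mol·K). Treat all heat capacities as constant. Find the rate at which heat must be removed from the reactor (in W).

Extent of reaction ξ = 0.377 × 650 = 245.05 mol/h
Reaction term: ξ·ΔH°_rxn = 245.05 × -174 = -42639 kJ/h
Sensible, feed 67.8→25 °C: -5647.5 kJ/h
Outlet flows (mol/h): A 404.95, H₂ 404.95, B 245.05
Sensible, products 25→88.0 °C: 7757.1 kJ/h
Q = ΔH = -40529 kJ/h = -11.258 kW
Heat removed = 11258 W

Q_out = 11300 W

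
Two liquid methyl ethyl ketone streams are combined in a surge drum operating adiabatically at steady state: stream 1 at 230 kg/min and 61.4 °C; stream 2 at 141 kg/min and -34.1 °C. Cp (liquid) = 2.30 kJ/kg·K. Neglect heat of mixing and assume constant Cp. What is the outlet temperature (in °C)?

Energy balance with Q = 0: Σ ṁᵢCp,ᵢ(T_out − Tᵢ) = 0
Σ ṁᵢCp,ᵢTᵢ = 230×2.30×61.4 + 141×2.30×-34.1 = 21422
Σ ṁᵢCp,ᵢ = 230×2.30 + 141×2.30 = 853.3
T_out = 21422 / 853.3 = 25.105 °C

T_out = 25.1 °C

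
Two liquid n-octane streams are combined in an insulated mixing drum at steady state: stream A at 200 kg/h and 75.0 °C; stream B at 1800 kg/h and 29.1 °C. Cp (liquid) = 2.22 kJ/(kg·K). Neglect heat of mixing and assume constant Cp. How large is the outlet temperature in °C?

No heat crosses the boundary, so H_out = H_in.
Σ ṁᵢCp,ᵢTᵢ = 200×2.22×75.0 + 1800×2.22×29.1 = 149580
Σ ṁᵢCp,ᵢ = 200×2.22 + 1800×2.22 = 4440
T_out = 149580 / 4440 = 33.69 °C

T_out = 33.7 °C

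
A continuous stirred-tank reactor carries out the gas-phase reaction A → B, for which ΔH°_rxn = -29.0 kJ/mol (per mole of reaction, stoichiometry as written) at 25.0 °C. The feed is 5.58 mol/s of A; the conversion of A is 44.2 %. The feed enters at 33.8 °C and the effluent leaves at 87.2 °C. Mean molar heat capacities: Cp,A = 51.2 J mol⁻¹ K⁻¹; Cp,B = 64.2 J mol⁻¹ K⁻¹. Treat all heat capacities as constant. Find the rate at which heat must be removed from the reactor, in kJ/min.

Extent of reaction ξ = 0.442 × 5.58 = 2.4664 mol/s
Reaction term: ξ·ΔH°_rxn = 2.4664 × -29.0 = -71.524 kJ/s
Sensible, feed 33.8→25 °C: -2.5141 kJ/s
Outlet flows (mol/s): A 3.1136, B 2.4664
Sensible, products 25→87.2 °C: 19.765 kJ/s
Q = ΔH = -54.274 kJ/s = -54.274 kW
Heat removed = 3256.4 kJ/min

Q_out = 3260 kJ/min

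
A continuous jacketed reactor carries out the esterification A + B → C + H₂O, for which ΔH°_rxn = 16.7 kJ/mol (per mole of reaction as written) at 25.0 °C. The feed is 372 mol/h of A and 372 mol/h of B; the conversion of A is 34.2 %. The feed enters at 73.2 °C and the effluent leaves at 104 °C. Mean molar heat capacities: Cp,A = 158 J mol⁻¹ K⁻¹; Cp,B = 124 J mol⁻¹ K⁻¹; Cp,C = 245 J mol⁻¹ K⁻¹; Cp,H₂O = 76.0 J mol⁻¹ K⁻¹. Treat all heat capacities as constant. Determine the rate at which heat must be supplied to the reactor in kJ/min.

Q_in = 95.8 kJ/min

Extent of reaction ξ = 0.342 × 372 = 127.22 mol/h
Reaction term: ξ·ΔH°_rxn = 127.22 × 16.7 = 2124.6 kJ/h
Sensible, feed 73.2→25 °C: -5056.4 kJ/h
Outlet flows (mol/h): A 244.78, B 244.78, C 127.22, H₂O 127.22
Sensible, products 25→104 °C: 8679.4 kJ/h
Q = ΔH = 5747.7 kJ/h = 1.5966 kW
Heat supplied = 95.794 kJ/min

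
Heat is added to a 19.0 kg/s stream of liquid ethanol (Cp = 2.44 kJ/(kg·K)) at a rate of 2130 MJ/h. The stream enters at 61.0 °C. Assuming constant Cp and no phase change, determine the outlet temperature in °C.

T_out = 73.8 °C

Q = 2130 MJ/h = 591.67 kJ/s
ΔT = Q/(ṁ·Cp) = 591.67/(19.0×2.44) = 12.762 K
T_out = 61.0 + 12.762 = 73.762 °C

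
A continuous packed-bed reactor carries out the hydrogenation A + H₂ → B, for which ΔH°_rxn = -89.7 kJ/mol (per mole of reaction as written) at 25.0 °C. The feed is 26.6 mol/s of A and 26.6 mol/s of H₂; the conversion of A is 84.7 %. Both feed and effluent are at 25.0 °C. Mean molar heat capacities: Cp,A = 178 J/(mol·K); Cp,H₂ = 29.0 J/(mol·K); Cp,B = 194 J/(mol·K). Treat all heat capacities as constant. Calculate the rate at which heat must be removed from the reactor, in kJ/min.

Extent of reaction ξ = 0.847 × 26.6 = 22.53 mol/s
Reaction term: ξ·ΔH°_rxn = 22.53 × -89.7 = -2021 kJ/s
Q = ΔH = -2021 kJ/s = -2021 kW
Heat removed = 121260 kJ/min

Q_out = 121000 kJ/min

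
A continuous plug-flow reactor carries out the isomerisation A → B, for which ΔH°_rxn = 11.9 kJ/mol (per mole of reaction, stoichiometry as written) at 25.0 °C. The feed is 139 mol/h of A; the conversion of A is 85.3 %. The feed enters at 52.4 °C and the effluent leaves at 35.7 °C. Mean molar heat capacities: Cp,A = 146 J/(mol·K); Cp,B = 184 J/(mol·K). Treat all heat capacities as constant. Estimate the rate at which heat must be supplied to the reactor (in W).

Extent of reaction ξ = 0.853 × 139 = 118.57 mol/h
Reaction term: ξ·ΔH°_rxn = 118.57 × 11.9 = 1410.9 kJ/h
Sensible, feed 52.4→25 °C: -556.06 kJ/h
Outlet flows (mol/h): A 20.433, B 118.57
Sensible, products 25→35.7 °C: 265.36 kJ/h
Q = ΔH = 1120.2 kJ/h = 0.31118 kW
Heat supplied = 311.18 W

Q_in = 311 W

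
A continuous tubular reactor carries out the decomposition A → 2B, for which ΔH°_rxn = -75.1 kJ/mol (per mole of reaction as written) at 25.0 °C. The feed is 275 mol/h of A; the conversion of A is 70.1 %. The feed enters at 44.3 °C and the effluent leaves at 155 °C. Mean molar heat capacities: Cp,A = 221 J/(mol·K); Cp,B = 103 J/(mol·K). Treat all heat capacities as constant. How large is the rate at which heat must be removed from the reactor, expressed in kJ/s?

Q_out = 2.26 kJ/s

Extent of reaction ξ = 0.701 × 275 = 192.77 mol/h
Reaction term: ξ·ΔH°_rxn = 192.77 × -75.1 = -14477 kJ/h
Sensible, feed 44.3→25 °C: -1173 kJ/h
Outlet flows (mol/h): A 82.225, B 385.55
Sensible, products 25→155 °C: 7524.8 kJ/h
Q = ΔH = -8125.5 kJ/h = -2.2571 kW
Heat removed = 2.2571 kJ/s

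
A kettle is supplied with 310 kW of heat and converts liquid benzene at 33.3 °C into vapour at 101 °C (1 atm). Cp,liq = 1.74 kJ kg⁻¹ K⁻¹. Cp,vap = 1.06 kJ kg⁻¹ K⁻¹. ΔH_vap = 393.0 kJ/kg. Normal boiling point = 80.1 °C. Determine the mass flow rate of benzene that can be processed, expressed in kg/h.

Δh = 1.74×(80.1−33.3) + 393.0 + 1.06×(101−80.1) = 496.59 kJ/kg
Q = 310 kW = 310 kJ/s = 1.116e+06 kJ/h
ṁ = Q/Δh = 1.116e+06 / 496.59 = 2247.3 kg/h

ṁ = 2250 kg/h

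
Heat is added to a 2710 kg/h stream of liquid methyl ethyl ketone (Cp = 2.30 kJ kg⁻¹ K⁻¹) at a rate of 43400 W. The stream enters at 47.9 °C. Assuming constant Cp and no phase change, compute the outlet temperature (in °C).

Q = 43400 W = 156240 kJ/h
ΔT = Q/(ṁ·Cp) = 156240/(2710×2.30) = 25.067 K
T_out = 47.9 + 25.067 = 72.967 °C

T_out = 73.0 °C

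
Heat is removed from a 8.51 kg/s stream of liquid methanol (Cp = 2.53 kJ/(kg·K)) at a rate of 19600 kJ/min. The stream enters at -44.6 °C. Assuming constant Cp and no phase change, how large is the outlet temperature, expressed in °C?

T_out = -59.8 °C

Q = 19600 kJ/min = 326.67 kJ/s
ΔT = Q/(ṁ·Cp) = 326.67/(8.51×2.53) = 15.172 K
T_out = -44.6 − 15.172 = -59.772 °C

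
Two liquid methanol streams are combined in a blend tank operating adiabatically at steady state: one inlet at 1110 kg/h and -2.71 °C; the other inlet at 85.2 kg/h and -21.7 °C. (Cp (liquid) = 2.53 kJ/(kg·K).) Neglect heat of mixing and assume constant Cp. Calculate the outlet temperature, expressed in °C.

T_out = -4.06 °C

No heat crosses the boundary, so H_out = H_in.
T_out = Σ ṁᵢCp,ᵢTᵢ / Σ ṁᵢCp,ᵢ
      = -12288 / 3023.9 = -4.0637 °C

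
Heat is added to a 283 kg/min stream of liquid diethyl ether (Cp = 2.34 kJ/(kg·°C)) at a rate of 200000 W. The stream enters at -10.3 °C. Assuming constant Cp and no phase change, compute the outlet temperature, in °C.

Q = 200000 W = 12000 kJ/min
ΔT = Q/(ṁ·Cp) = 12000/(283×2.34) = 18.121 K
T_out = -10.3 + 18.121 = 7.8209 °C

T_out = 7.82 °C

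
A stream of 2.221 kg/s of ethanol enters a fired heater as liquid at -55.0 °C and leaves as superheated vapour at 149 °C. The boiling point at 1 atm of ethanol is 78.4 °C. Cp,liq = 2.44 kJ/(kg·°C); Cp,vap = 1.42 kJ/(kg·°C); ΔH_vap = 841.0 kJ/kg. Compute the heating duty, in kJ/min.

liquid -55.0→78.4 °C: 325.5 kJ/kg
vaporisation at 78.4 °C: 841 kJ/kg
vapour 78.4→149 °C: 100.25 kJ/kg
Δh = 325.5 + 841 + 100.25 = 1266.7 kJ/kg
Q = ṁ·Δh = 2.221 kg/s × 1266.7 kJ/kg = 2813.4 kJ/s
|Q| = 2813.4 kW = 168810 kJ/min

Q = 169000 kJ/min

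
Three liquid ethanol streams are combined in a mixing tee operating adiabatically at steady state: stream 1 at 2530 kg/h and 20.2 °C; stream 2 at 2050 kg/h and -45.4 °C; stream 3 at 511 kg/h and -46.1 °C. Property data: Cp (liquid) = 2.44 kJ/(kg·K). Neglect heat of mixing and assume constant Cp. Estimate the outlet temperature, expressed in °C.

T_out = -12.9 °C

Energy balance with Q = 0: Σ ṁᵢCp,ᵢ(T_out − Tᵢ) = 0
T_out = Σ ṁᵢCp,ᵢTᵢ / Σ ṁᵢCp,ᵢ
      = -159870 / 12422 = -12.87 °C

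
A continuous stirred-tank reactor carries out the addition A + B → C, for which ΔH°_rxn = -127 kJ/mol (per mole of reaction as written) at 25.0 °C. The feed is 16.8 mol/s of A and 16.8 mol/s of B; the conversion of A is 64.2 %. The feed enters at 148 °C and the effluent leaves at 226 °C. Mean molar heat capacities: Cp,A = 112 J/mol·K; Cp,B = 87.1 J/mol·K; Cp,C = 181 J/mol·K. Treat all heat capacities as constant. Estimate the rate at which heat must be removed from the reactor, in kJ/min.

Extent of reaction ξ = 0.642 × 16.8 = 10.786 mol/s
Reaction term: ξ·ΔH°_rxn = 10.786 × -127 = -1369.8 kJ/s
Sensible, feed 148→25 °C: -411.42 kJ/s
Outlet flows (mol/s): A 6.0144, B 6.0144, C 10.786
Sensible, products 25→226 °C: 633.08 kJ/s
Q = ΔH = -1148.1 kJ/s = -1148.1 kW
Heat removed = 68887 kJ/min

Q_out = 68900 kJ/min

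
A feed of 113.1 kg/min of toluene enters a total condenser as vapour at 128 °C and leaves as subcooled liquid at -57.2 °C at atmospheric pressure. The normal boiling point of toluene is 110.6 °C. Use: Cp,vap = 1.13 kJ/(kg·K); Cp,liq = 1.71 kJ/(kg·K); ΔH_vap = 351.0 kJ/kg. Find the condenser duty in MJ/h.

Q_c = 4460 MJ/h

vapour 128→110.6 °C: -19.662 kJ/kg
condensation at 110.6 °C: -351 kJ/kg
liquid 110.6→-57.2 °C: -286.94 kJ/kg
Δh = -19.662 + -351 + -286.94 = -657.6 kJ/kg
Q = ṁ·Δh = 113.1 kg/min × -657.6 kJ/kg = -74375 kJ/min
|Q| = 1239.6 kW = 4462.5 MJ/h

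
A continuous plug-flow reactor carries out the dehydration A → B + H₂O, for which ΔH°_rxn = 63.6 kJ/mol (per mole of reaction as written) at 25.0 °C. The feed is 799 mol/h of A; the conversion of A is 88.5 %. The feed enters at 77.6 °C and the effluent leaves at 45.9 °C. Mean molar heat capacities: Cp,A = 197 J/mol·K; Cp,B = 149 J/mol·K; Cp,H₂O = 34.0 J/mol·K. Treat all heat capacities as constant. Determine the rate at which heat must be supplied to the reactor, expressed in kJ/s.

Extent of reaction ξ = 0.885 × 799 = 707.12 mol/h
Reaction term: ξ·ΔH°_rxn = 707.12 × 63.6 = 44973 kJ/h
Sensible, feed 77.6→25 °C: -8279.4 kJ/h
Outlet flows (mol/h): A 91.885, B 707.12, H₂O 707.12
Sensible, products 25→45.9 °C: 3082.8 kJ/h
Q = ΔH = 39776 kJ/h = 11.049 kW
Heat supplied = 11.049 kJ/s

Q_in = 11.0 kJ/s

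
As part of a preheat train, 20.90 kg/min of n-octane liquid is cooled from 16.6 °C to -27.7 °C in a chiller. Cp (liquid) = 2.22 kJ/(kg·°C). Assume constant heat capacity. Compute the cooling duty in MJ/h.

Q = ṁ·Cp·ΔT = 20.90 × 2.22 × (-27.7 − 16.6) = -2055.4 kJ/min
Converting: 2055.4 / 60 s = 34.257 kW
Cooling duty = 123.33 MJ/h

Q_c = 123 MJ/h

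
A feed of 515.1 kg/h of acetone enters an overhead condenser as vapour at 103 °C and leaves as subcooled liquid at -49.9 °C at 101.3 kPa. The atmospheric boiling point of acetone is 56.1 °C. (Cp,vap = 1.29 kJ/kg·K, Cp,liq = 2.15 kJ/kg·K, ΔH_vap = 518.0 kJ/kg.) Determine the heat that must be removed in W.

Q_c = 115000 W

vapour 103→56.1 °C: -60.501 kJ/kg
condensation at 56.1 °C: -518 kJ/kg
liquid 56.1→-49.9 °C: -227.9 kJ/kg
Δh = -60.501 + -518 + -227.9 = -806.4 kJ/kg
Q = ṁ·Δh = 515.1 kg/h × -806.4 kJ/kg = -415380 kJ/h
|Q| = 115.38 kW = 115380 W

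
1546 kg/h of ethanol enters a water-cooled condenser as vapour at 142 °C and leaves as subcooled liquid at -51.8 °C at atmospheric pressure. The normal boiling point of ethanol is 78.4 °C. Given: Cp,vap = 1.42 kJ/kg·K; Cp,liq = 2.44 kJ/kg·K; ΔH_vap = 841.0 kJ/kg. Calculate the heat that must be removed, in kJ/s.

vapour 142→78.4 °C: -90.312 kJ/kg
condensation at 78.4 °C: -841 kJ/kg
liquid 78.4→-51.8 °C: -317.69 kJ/kg
Δh = -90.312 + -841 + -317.69 = -1249 kJ/kg
Q = ṁ·Δh = 1546 kg/h × -1249 kJ/kg = -1.931e+06 kJ/h
|Q| = 536.38 kW

Q_c = 536 kJ/s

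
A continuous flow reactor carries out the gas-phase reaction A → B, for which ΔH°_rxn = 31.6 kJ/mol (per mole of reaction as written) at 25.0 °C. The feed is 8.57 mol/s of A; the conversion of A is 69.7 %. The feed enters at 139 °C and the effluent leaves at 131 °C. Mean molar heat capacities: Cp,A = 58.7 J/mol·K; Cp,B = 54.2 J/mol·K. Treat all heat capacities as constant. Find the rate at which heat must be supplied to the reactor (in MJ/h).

Extent of reaction ξ = 0.697 × 8.57 = 5.9733 mol/s
Reaction term: ξ·ΔH°_rxn = 5.9733 × 31.6 = 188.76 kJ/s
Sensible, feed 139→25 °C: -57.349 kJ/s
Outlet flows (mol/s): A 2.5967, B 5.9733
Sensible, products 25→131 °C: 50.475 kJ/s
Q = ΔH = 181.88 kJ/s = 181.88 kW
Heat supplied = 654.78 MJ/h

Q_in = 655 MJ/h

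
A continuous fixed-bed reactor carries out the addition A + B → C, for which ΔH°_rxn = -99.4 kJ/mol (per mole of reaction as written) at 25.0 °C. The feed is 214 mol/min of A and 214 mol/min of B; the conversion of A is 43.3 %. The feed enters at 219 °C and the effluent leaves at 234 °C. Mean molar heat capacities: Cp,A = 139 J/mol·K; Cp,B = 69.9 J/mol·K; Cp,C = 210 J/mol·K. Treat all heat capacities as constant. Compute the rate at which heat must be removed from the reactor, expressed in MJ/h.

Q_out = 511 MJ/h

Extent of reaction ξ = 0.433 × 214 = 92.662 mol/min
Reaction term: ξ·ΔH°_rxn = 92.662 × -99.4 = -9210.6 kJ/min
Sensible, feed 219→25 °C: -8672.7 kJ/min
Outlet flows (mol/min): A 121.34, B 121.34, C 92.662
Sensible, products 25→234 °C: 9364.6 kJ/min
Q = ΔH = -8518.7 kJ/min = -141.98 kW
Heat removed = 511.12 MJ/h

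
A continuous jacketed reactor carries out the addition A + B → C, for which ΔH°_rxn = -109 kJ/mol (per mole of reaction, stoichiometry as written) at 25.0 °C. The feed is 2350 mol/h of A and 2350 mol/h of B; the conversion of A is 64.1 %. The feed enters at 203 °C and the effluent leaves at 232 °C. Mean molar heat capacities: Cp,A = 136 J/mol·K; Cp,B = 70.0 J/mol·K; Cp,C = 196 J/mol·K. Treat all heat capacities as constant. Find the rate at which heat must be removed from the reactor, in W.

Q_out = 42600 W

Extent of reaction ξ = 0.641 × 2350 = 1506.4 mol/h
Reaction term: ξ·ΔH°_rxn = 1506.4 × -109 = -164190 kJ/h
Sensible, feed 203→25 °C: -86170 kJ/h
Outlet flows (mol/h): A 843.65, B 843.65, C 1506.4
Sensible, products 25→232 °C: 97091 kJ/h
Q = ΔH = -153270 kJ/h = -42.575 kW
Heat removed = 42575 W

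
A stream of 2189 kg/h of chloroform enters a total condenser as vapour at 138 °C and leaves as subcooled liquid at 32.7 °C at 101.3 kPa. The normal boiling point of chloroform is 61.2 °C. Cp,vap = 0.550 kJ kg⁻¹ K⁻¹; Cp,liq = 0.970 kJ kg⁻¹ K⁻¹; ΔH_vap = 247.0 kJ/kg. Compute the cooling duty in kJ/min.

Q_c = 11600 kJ/min

vapour 138→61.2 °C: -42.24 kJ/kg
condensation at 61.2 °C: -247 kJ/kg
liquid 61.2→32.7 °C: -27.645 kJ/kg
Δh = -42.24 + -247 + -27.645 = -316.88 kJ/kg
Q = ṁ·Δh = 2189 kg/h × -316.88 kJ/kg = -693660 kJ/h
|Q| = 192.68 kW = 11561 kJ/min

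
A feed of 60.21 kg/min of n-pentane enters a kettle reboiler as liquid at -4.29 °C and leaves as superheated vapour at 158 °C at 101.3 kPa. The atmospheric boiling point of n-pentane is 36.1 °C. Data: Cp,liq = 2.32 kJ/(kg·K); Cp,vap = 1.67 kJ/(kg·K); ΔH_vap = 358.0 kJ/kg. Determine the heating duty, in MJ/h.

Q = 2370 MJ/h

liquid -4.29→36.1 °C: 93.705 kJ/kg
vaporisation at 36.1 °C: 358 kJ/kg
vapour 36.1→158 °C: 203.57 kJ/kg
Δh = 93.705 + 358 + 203.57 = 655.28 kJ/kg
Q = ṁ·Δh = 60.21 kg/min × 655.28 kJ/kg = 39454 kJ/min
|Q| = 657.57 kW = 2367.3 MJ/h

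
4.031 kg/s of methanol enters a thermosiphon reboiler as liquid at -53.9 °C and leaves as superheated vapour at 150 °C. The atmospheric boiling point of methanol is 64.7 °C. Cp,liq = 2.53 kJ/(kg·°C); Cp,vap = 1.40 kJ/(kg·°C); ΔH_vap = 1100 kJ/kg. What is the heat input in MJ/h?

Q = 22100 MJ/h

liquid -53.9→64.7 °C: 300.06 kJ/kg
vaporisation at 64.7 °C: 1100 kJ/kg
vapour 64.7→150 °C: 119.42 kJ/kg
Δh = 300.06 + 1100 + 119.42 = 1519.5 kJ/kg
Q = ṁ·Δh = 4.031 kg/s × 1519.5 kJ/kg = 6125 kJ/s
|Q| = 6125 kW = 22050 MJ/h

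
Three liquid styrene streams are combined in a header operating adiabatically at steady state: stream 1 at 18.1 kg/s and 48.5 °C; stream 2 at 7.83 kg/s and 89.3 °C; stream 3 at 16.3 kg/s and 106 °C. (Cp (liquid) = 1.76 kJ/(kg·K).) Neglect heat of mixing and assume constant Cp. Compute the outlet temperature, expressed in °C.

T_out = 78.3 °C

No heat crosses the boundary, so H_out = H_in.
T_out = Σ ṁᵢCp,ᵢTᵢ / Σ ṁᵢCp,ᵢ
      = 5816.6 / 74.325 = 78.259 °C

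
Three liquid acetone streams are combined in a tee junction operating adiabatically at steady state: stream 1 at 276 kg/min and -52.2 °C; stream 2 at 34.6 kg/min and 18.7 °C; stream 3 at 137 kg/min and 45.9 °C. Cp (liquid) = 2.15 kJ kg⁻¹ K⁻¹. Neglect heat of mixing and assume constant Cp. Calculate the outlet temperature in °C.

Adiabatic, steady state ⇒ Σ ṁᵢCp,ᵢ(T_out − Tᵢ) = 0
Σ ṁᵢCp,ᵢTᵢ = 276×2.15×-52.2 + 34.6×2.15×18.7 + 137×2.15×45.9 = -16065
Σ ṁᵢCp,ᵢ = 276×2.15 + 34.6×2.15 + 137×2.15 = 962.34
T_out = -16065 / 962.34 = -16.693 °C

T_out = -16.7 °C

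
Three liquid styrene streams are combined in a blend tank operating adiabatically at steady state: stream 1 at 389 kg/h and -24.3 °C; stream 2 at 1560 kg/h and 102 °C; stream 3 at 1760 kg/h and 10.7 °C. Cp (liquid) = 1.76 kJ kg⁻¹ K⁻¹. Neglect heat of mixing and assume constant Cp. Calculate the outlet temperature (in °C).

T_out = 45.4 °C

Adiabatic, steady state ⇒ Σ ṁᵢCp,ᵢ(T_out − Tᵢ) = 0
Σ ṁᵢCp,ᵢTᵢ = 389×1.76×-24.3 + 1560×1.76×102 + 1760×1.76×10.7 = 296560
Σ ṁᵢCp,ᵢ = 389×1.76 + 1560×1.76 + 1760×1.76 = 6527.8
T_out = 296560 / 6527.8 = 45.43 °C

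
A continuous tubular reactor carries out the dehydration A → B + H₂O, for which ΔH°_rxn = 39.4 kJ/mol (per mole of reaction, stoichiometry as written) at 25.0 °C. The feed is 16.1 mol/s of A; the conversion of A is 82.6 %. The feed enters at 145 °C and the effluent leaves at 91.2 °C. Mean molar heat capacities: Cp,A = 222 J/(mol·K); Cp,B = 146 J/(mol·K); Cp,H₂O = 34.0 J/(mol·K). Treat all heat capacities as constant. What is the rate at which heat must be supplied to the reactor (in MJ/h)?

Q_in = 1060 MJ/h

Extent of reaction ξ = 0.826 × 16.1 = 13.299 mol/s
Reaction term: ξ·ΔH°_rxn = 13.299 × 39.4 = 523.96 kJ/s
Sensible, feed 145→25 °C: -428.9 kJ/s
Outlet flows (mol/s): A 2.8014, B 13.299, H₂O 13.299
Sensible, products 25→91.2 °C: 199.64 kJ/s
Q = ΔH = 294.7 kJ/s = 294.7 kW
Heat supplied = 1060.9 MJ/h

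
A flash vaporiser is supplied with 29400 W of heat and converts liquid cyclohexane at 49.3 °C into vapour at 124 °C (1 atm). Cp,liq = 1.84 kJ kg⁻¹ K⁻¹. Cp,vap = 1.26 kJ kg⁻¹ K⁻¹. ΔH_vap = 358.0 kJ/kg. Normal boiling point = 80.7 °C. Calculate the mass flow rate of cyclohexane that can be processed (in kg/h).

ṁ = 225 kg/h

Δh = 1.84×(80.7−49.3) + 358.0 + 1.26×(124−80.7) = 470.33 kJ/kg
Q = 29400 W = 29.4 kJ/s = 105840 kJ/h
ṁ = Q/Δh = 105840 / 470.33 = 225.03 kg/h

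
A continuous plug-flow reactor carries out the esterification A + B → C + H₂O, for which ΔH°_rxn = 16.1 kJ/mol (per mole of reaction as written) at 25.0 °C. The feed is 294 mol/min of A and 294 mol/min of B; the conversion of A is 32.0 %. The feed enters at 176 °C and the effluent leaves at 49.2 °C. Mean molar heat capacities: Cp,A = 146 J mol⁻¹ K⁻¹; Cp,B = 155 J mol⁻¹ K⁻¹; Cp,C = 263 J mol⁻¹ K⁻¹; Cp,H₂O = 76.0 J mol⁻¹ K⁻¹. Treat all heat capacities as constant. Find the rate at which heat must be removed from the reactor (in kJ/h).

Extent of reaction ξ = 0.320 × 294 = 94.08 mol/min
Reaction term: ξ·ΔH°_rxn = 94.08 × 16.1 = 1514.7 kJ/min
Sensible, feed 176→25 °C: -13363 kJ/min
Outlet flows (mol/min): A 199.92, B 199.92, C 94.08, H₂O 94.08
Sensible, products 25→49.2 °C: 2228.1 kJ/min
Q = ΔH = -9619.8 kJ/min = -160.33 kW
Heat removed = 577190 kJ/h

Q_out = 577000 kJ/h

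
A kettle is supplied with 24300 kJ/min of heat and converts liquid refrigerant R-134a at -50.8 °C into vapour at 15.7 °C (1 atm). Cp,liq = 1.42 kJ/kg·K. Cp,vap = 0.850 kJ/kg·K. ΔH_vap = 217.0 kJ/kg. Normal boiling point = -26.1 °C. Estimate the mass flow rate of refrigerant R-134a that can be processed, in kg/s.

ṁ = 1.41 kg/s

Δh = 1.42×(-26.1−-50.8) + 217.0 + 0.850×(15.7−-26.1) = 287.6 kJ/kg
Q = 24300 kJ/min = 405 kJ/s = 405 kJ/s
ṁ = Q/Δh = 405 / 287.6 = 1.4082 kg/s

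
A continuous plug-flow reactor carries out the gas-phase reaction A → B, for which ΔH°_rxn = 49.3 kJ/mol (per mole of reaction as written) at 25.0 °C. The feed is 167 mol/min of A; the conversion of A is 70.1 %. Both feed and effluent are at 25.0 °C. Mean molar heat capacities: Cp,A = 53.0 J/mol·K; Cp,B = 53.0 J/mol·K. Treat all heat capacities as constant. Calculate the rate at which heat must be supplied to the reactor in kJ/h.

Q_in = 346000 kJ/h

Extent of reaction ξ = 0.701 × 167 = 117.07 mol/min
Reaction term: ξ·ΔH°_rxn = 117.07 × 49.3 = 5771.4 kJ/min
Q = ΔH = 5771.4 kJ/min = 96.19 kW
Heat supplied = 346280 kJ/h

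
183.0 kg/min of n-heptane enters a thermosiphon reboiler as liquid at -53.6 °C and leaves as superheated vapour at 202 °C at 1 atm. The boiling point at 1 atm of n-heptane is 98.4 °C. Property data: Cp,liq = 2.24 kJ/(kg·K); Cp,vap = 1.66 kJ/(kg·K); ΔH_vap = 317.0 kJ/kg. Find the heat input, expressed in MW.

Q = 2.53 MW

liquid -53.6→98.4 °C: 340.48 kJ/kg
vaporisation at 98.4 °C: 317 kJ/kg
vapour 98.4→202 °C: 171.98 kJ/kg
Δh = 340.48 + 317 + 171.98 = 829.46 kJ/kg
Q = ṁ·Δh = 183.0 kg/min × 829.46 kJ/kg = 151790 kJ/min
|Q| = 2529.8 kW = 2.5298 MW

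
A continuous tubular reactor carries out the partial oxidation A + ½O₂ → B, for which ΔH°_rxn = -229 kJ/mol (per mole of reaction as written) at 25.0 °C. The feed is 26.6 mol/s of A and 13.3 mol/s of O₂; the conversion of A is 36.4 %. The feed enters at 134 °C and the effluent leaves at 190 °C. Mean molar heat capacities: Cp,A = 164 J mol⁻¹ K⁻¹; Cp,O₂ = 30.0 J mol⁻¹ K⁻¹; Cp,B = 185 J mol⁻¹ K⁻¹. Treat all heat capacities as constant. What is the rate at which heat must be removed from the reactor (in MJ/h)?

Extent of reaction ξ = 0.364 × 26.6 = 9.6824 mol/s
Reaction term: ξ·ΔH°_rxn = 9.6824 × -229 = -2217.3 kJ/s
Sensible, feed 134→25 °C: -518.99 kJ/s
Outlet flows (mol/s): A 16.918, O₂ 8.4588, B 9.6824
Sensible, products 25→190 °C: 795.22 kJ/s
Q = ΔH = -1941 kJ/s = -1941 kW
Heat removed = 6987.8 MJ/h

Q_out = 6990 MJ/h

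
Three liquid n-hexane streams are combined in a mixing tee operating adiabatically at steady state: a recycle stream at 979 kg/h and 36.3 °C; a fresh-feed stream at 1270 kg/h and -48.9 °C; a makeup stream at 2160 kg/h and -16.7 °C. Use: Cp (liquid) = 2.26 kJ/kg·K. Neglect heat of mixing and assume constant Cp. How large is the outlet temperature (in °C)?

Adiabatic, steady state ⇒ Σ ṁᵢCp,ᵢ(T_out − Tᵢ) = 0
T_out = Σ ṁᵢCp,ᵢTᵢ / Σ ṁᵢCp,ᵢ
      = -141560 / 9964.3 = -14.207 °C

T_out = -14.2 °C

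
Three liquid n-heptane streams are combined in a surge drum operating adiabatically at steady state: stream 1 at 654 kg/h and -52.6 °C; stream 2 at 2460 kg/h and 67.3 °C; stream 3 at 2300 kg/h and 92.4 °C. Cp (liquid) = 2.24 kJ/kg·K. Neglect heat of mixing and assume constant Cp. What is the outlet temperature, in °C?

T_out = 63.5 °C

Energy balance with Q = 0: Σ ṁᵢCp,ᵢ(T_out − Tᵢ) = 0
Σ ṁᵢCp,ᵢTᵢ = 654×2.24×-52.6 + 2460×2.24×67.3 + 2300×2.24×92.4 = 769840
Σ ṁᵢCp,ᵢ = 654×2.24 + 2460×2.24 + 2300×2.24 = 12127
T_out = 769840 / 12127 = 63.479 °C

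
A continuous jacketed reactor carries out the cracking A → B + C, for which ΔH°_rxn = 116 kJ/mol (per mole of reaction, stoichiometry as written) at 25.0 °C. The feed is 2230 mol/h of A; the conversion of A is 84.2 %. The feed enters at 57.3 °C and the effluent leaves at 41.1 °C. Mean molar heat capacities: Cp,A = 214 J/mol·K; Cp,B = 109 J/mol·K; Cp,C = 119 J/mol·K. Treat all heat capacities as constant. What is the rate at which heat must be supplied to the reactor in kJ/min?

Q_in = 3510 kJ/min

Extent of reaction ξ = 0.842 × 2230 = 1877.7 mol/h
Reaction term: ξ·ΔH°_rxn = 1877.7 × 116 = 217810 kJ/h
Sensible, feed 57.3→25 °C: -15414 kJ/h
Outlet flows (mol/h): A 352.34, B 1877.7, C 1877.7
Sensible, products 25→41.1 °C: 8106.5 kJ/h
Q = ΔH = 210500 kJ/h = 58.472 kW
Heat supplied = 3508.3 kJ/min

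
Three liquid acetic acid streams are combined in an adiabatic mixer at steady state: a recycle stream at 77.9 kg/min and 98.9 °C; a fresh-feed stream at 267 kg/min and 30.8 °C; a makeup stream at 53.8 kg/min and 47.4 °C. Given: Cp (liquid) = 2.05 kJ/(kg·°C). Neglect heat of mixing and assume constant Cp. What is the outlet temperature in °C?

T_out = 46.3 °C

Adiabatic, steady state ⇒ Σ ṁᵢCp,ᵢ(T_out − Tᵢ) = 0
T_out = Σ ṁᵢCp,ᵢTᵢ / Σ ṁᵢCp,ᵢ
      = 37880 / 817.33 = 46.346 °C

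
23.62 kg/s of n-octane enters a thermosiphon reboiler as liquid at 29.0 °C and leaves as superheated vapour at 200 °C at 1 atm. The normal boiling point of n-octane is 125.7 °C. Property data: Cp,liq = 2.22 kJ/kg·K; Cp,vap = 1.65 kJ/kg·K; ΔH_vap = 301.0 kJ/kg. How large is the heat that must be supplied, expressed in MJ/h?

Q = 54300 MJ/h

liquid 29.0→125.7 °C: 214.67 kJ/kg
vaporisation at 125.7 °C: 301 kJ/kg
vapour 125.7→200 °C: 122.59 kJ/kg
Δh = 214.67 + 301 + 122.59 = 638.27 kJ/kg
Q = ṁ·Δh = 23.62 kg/s × 638.27 kJ/kg = 15076 kJ/s
|Q| = 15076 kW = 54273 MJ/h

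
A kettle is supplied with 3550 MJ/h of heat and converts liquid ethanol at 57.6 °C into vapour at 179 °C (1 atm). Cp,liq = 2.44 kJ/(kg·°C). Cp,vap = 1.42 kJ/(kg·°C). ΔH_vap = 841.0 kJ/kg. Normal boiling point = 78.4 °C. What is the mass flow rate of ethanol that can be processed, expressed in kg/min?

Δh = 2.44×(78.4−57.6) + 841.0 + 1.42×(179−78.4) = 1034.6 kJ/kg
Q = 3550 MJ/h = 986.11 kJ/s = 59167 kJ/min
ṁ = Q/Δh = 59167 / 1034.6 = 57.188 kg/min

ṁ = 57.2 kg/min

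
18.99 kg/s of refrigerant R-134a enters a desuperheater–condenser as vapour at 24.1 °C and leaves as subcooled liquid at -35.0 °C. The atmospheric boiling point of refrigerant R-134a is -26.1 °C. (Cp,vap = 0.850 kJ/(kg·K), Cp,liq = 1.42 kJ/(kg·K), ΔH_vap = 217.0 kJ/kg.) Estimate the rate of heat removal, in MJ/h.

vapour 24.1→-26.1 °C: -42.67 kJ/kg
condensation at -26.1 °C: -217 kJ/kg
liquid -26.1→-35.0 °C: -12.638 kJ/kg
Δh = -42.67 + -217 + -12.638 = -272.31 kJ/kg
Q = ṁ·Δh = 18.99 kg/s × -272.31 kJ/kg = -5171.1 kJ/s
|Q| = 5171.1 kW = 18616 MJ/h

Q_c = 18600 MJ/h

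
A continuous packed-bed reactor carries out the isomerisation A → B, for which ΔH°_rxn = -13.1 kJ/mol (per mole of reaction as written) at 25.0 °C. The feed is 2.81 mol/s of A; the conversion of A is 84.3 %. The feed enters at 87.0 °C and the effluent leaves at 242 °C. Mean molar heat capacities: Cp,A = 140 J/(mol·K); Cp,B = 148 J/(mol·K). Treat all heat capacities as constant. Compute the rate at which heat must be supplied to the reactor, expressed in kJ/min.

Extent of reaction ξ = 0.843 × 2.81 = 2.3688 mol/s
Reaction term: ξ·ΔH°_rxn = 2.3688 × -13.1 = -31.032 kJ/s
Sensible, feed 87.0→25 °C: -24.391 kJ/s
Outlet flows (mol/s): A 0.44117, B 2.3688
Sensible, products 25→242 °C: 89.48 kJ/s
Q = ΔH = 34.058 kJ/s = 34.058 kW
Heat supplied = 2043.5 kJ/min

Q_in = 2040 kJ/min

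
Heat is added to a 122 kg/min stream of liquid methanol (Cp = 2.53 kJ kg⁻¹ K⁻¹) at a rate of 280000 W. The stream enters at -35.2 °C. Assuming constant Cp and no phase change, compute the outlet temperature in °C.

Q = 280000 W = 16800 kJ/min
ΔT = Q/(ṁ·Cp) = 16800/(122×2.53) = 54.429 K
T_out = -35.2 + 54.429 = 19.229 °C

T_out = 19.2 °C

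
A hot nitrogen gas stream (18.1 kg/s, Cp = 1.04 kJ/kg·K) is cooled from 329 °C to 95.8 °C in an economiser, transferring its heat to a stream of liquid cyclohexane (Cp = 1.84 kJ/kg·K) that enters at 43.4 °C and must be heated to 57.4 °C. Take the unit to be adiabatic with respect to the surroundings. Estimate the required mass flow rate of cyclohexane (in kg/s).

ṁ_c = 170 kg/s

Heat released by hot stream: Q = 18.1 × 1.04 × (329 − 95.8) = 4389.8 kJ/s
Energy balance on cold side (adiabatic exchanger): Q = ṁ_c·Cp_c·(T_c,out − T_c,in)
ṁ_c = 4389.8 / [1.84 × (57.4 − 43.4)] = 170.41 kg/s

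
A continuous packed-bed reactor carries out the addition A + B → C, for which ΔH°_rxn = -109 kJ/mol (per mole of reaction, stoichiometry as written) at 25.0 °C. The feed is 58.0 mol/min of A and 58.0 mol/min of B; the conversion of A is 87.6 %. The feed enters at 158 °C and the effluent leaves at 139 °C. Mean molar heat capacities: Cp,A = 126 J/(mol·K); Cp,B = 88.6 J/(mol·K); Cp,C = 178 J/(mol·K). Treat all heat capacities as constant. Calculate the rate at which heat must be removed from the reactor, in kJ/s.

Extent of reaction ξ = 0.876 × 58.0 = 50.808 mol/min
Reaction term: ξ·ΔH°_rxn = 50.808 × -109 = -5538.1 kJ/min
Sensible, feed 158→25 °C: -1655.4 kJ/min
Outlet flows (mol/min): A 7.192, B 7.192, C 50.808
Sensible, products 25→139 °C: 1206.9 kJ/min
Q = ΔH = -5986.6 kJ/min = -99.776 kW
Heat removed = 99.776 kJ/s

Q_out = 99.8 kJ/s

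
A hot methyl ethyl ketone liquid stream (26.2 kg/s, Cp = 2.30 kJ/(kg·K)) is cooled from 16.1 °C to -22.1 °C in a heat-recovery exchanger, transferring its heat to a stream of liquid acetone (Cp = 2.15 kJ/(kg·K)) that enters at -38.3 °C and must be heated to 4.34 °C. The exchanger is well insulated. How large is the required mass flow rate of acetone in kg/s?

Heat released by hot stream: Q = 26.2 × 2.30 × (16.1 − -22.1) = 2301.9 kJ/s
Energy balance on cold side (adiabatic exchanger): Q = ṁ_c·Cp_c·(T_c,out − T_c,in)
ṁ_c = 2301.9 / [2.15 × (4.34 − -38.3)] = 25.109 kg/s

ṁ_c = 25.1 kg/s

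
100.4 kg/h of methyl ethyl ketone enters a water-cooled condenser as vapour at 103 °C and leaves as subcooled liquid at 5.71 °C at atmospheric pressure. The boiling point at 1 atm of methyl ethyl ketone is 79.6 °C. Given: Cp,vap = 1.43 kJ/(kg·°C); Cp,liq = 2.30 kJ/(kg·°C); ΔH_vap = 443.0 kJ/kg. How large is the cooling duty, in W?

vapour 103→79.6 °C: -33.462 kJ/kg
condensation at 79.6 °C: -443 kJ/kg
liquid 79.6→5.71 °C: -169.95 kJ/kg
Δh = -33.462 + -443 + -169.95 = -646.41 kJ/kg
Q = ṁ·Δh = 100.4 kg/h × -646.41 kJ/kg = -64899 kJ/h
|Q| = 18.028 kW = 18028 W

Q_c = 18000 W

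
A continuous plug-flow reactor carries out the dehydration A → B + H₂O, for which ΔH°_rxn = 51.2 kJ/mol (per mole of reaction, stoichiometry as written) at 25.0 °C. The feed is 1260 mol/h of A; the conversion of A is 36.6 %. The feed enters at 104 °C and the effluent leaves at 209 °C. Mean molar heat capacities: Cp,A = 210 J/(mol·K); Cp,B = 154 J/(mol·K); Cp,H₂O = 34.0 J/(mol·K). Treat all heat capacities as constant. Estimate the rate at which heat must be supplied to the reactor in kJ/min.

Q_in = 825 kJ/min

Extent of reaction ξ = 0.366 × 1260 = 461.16 mol/h
Reaction term: ξ·ΔH°_rxn = 461.16 × 51.2 = 23611 kJ/h
Sensible, feed 104→25 °C: -20903 kJ/h
Outlet flows (mol/h): A 798.84, B 461.16, H₂O 461.16
Sensible, products 25→209 °C: 46820 kJ/h
Q = ΔH = 49528 kJ/h = 13.758 kW
Heat supplied = 825.46 kJ/min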